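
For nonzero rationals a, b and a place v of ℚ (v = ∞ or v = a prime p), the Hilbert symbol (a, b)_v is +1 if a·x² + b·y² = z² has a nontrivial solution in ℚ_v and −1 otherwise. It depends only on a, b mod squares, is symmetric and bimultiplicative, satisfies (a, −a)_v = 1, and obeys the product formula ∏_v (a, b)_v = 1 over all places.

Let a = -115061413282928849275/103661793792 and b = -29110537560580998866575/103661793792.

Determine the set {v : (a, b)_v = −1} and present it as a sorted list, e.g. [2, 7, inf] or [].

[2, 11, 19, inf]

(a, b) ≡ (-38, -9614) mod (ℚ^×)²; places V = {2, 3, 5, 7, 11, 17, 19, 23, 29, 31, 37, ∞}.
(a,b)_11: α=2, u≡6; β=3, v≡6 (mod 11); (6|11)=-1, (6|11)=-1; sign (−1)^0·-1^3·-1^2 = -1.
(a,b)_17: α=-2, u≡1; β=-2, v≡15 (mod 17); (1|17)=+1, (15|17)=+1; sign (−1)^0·+1^-2·+1^-2 = +1.
(a,b)_31: α=-2, u≡27; β=-2, v≡11 (mod 31); (27|31)=-1, (11|31)=-1; sign (−1)^0·-1^-2·-1^-2 = +1.
(a,b)_∞: sgn(-38)=−, sgn(-9614)=−, so -1.
(a,b)_19: α=1, u≡9; β=1, v≡16 (mod 19); (9|19)=+1, (16|19)=+1; sign (−1)^1·+1^1·+1^1 = -1.
(a,b)_7: α=4, u≡4; β=4, v≡4 (mod 7); (4|7)=+1, (4|7)=+1; sign (−1)^0·+1^4·+1^4 = +1.
(a,b)_23: α=2, u≡13; β=3, v≡5 (mod 23); (13|23)=+1, (5|23)=-1; sign (−1)^0·+1^3·-1^2 = +1.
(a,b)_29: α=2, u≡5; β=2, v≡18 (mod 29); (5|29)=+1, (18|29)=-1; sign (−1)^0·+1^2·-1^2 = +1.
(a,b)_37: α=4, u≡36; β=4, v≡6 (mod 37); (36|37)=+1, (6|37)=-1; sign (−1)^0·+1^4·-1^4 = +1.
(a,b)_2: α=-9, β=-9; u≡5, v≡1 (mod 8); ε(u)ε(v)=0·0, αω(v)=-9·0, βω(u)=-9·1; sum ≡ 1  ⇒  -1.
(a,b)_5: α=2, u≡2; β=2, v≡1 (mod 5); (2|5)=-1, (1|5)=+1; sign (−1)^0·-1^2·+1^2 = +1.
(a,b)_3: α=-6, u≡1; β=-6, v≡1 (mod 3); (1|3)=+1, (1|3)=+1; sign (−1)^0·+1^-6·+1^-6 = +1.
|Ram(-38, -9614)| = 4, even; anisotropic at {2, 11, 19, ∞}.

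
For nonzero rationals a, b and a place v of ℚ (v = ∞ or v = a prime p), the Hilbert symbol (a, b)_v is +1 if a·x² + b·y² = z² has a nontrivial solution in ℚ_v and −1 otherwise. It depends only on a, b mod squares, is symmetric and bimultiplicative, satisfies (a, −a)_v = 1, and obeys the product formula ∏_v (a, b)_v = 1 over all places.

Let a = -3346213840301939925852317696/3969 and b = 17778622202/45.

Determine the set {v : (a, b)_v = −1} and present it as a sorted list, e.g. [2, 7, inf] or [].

Mod squares: a ≡ -41354, b ≡ 734653810. Check v ∈ {∞, 2, 3, 5, 7, 11, 17, 19, 23, 29, 31}.
v=3: a=3^-4·(≡1), b=3^-2·(≡1) mod 3; (1|3)=+1, (1|3)=+1; (−1)^{-4·-2·1}·(+1)^-2·(+1)^-4 = +1.
v=11: a=11^6·(≡8), b=11^3·(≡9) mod 11; (8|11)=-1, (9|11)=+1; (−1)^{6·3·5}·(-1)^3·(+1)^6 = -1.
v=17: a=17^2·(≡12), b=17^1·(≡6) mod 17; (12|17)=-1, (6|17)=-1; (−1)^{2·1·8}·(-1)^1·(-1)^2 = -1.
v=29: a=29^3·(≡4), b=29^1·(≡18) mod 29; (4|29)=+1, (18|29)=-1; (−1)^{3·1·14}·(+1)^1·(-1)^3 = -1.
v=23: a=23^3·(≡21), b=23^1·(≡12) mod 23; (21|23)=-1, (12|23)=+1; (−1)^{3·1·11}·(-1)^1·(+1)^3 = +1.
v=31: a=31^3·(≡17), b=31^1·(≡7) mod 31; (17|31)=-1, (7|31)=+1; (−1)^{3·1·15}·(-1)^1·(+1)^3 = +1.
v=2: v_2(a)=11, v_2(b)=1; units ≡ 3, 1 (mod 8); ε·ε+αω+βω = 1·0+11·0+1·1 ≡ 1  ⇒  (a,b)_2 = -1.
v=7: a=7^-2·(≡1), b=7^0·(≡4) mod 7; (1|7)=+1, (4|7)=+1; (−1)^{-2·0·3}·(+1)^0·(+1)^-2 = +1.
v=19: a=19^2·(≡7), b=19^1·(≡8) mod 19; (7|19)=+1, (8|19)=-1; (−1)^{2·1·9}·(+1)^1·(-1)^2 = +1.
v=5: a=5^0·(≡1), b=5^-1·(≡3) mod 5; (1|5)=+1, (3|5)=-1; (−1)^{0·-1·2}·(+1)^-1·(-1)^0 = +1.
v=∞: -41354 < 0 and 734653810 > 0  ⇒  (a,b)_∞ = +1.
(-41354, 734653810 / ℚ) ramifies at {2, 11, 17, 29}: a division algebra.

[2, 11, 17, 29]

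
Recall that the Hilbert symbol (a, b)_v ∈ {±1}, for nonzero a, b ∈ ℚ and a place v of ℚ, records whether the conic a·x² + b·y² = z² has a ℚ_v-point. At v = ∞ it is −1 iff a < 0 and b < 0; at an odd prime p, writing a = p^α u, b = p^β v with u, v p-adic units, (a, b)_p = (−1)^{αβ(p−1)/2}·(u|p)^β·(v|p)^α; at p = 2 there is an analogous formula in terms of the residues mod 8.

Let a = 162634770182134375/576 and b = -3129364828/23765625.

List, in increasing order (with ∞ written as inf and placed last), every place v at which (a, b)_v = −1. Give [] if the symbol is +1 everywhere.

[5, 17, 23, 29, 37, 41]

Mod squares: a ≡ 2965735, b ≡ -9367. Check v ∈ {∞, 2, 3, 5, 13, 17, 19, 23, 29, 37, 41}.
v=5: a=5^5·(≡3), b=5^-6·(≡2) mod 5; (3|5)=-1, (2|5)=-1; (−1)^{5·-6·2}·(-1)^-6·(-1)^5 = -1.
v=17: a=17^3·(≡13), b=17^5·(≡11) mod 17; (13|17)=+1, (11|17)=-1; (−1)^{3·5·8}·(+1)^5·(-1)^3 = -1.
v=37: a=37^1·(≡6), b=37^0·(≡17) mod 37; (6|37)=-1, (17|37)=-1; (−1)^{1·0·18}·(-1)^0·(-1)^1 = -1.
v=41: a=41^1·(≡11), b=41^0·(≡22) mod 41; (11|41)=-1, (22|41)=-1; (−1)^{1·0·20}·(-1)^0·(-1)^1 = -1.
v=19: a=19^2·(≡17), b=19^1·(≡1) mod 19; (17|19)=+1, (1|19)=+1; (−1)^{2·1·9}·(+1)^1·(+1)^2 = +1.
v=∞: 2965735 > 0 and -9367 < 0  ⇒  (a,b)_∞ = +1.
v=2: v_2(a)=-6, v_2(b)=2; units ≡ 7, 1 (mod 8); ε·ε+αω+βω = 1·0+-6·0+2·0 ≡ 0  ⇒  (a,b)_2 = +1.
v=13: a=13^0·(≡2), b=13^-2·(≡2) mod 13; (2|13)=-1, (2|13)=-1; (−1)^{0·-2·6}·(-1)^-2·(-1)^0 = +1.
v=3: a=3^-2·(≡1), b=3^-2·(≡2) mod 3; (1|3)=+1, (2|3)=-1; (−1)^{-2·-2·1}·(+1)^-2·(-1)^-2 = +1.
v=23: a=23^1·(≡19), b=23^0·(≡15) mod 23; (19|23)=-1, (15|23)=-1; (−1)^{1·0·11}·(-1)^0·(-1)^1 = -1.
v=29: a=29^2·(≡19), b=29^1·(≡24) mod 29; (19|29)=-1, (24|29)=+1; (−1)^{2·1·14}·(-1)^1·(+1)^2 = -1.
Ram(2965735, -9367) = {5, 17, 23, 29, 37, 41}; no ℚ_5-point on the conic.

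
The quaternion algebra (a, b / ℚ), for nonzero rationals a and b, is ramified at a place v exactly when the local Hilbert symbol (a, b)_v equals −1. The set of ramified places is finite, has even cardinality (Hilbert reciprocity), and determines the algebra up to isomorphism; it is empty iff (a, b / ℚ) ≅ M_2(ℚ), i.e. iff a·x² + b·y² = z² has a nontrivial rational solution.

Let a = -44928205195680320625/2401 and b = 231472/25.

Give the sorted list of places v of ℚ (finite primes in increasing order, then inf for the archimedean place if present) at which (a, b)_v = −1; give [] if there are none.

(a, b) ≡ (-713, 14467) mod (ℚ^×)²; places V = {2, 3, 5, 7, 17, 19, 23, 31, 37, ∞}.
(a,b)_37: α=2, u≡16; β=1, v≡9 (mod 37); (16|37)=+1, (9|37)=+1; sign (−1)^0·+1^1·+1^2 = +1.
(a,b)_5: α=4, u≡2; β=-2, v≡2 (mod 5); (2|5)=-1, (2|5)=-1; sign (−1)^0·-1^-2·-1^4 = +1.
(a,b)_2: α=0, β=4; u≡7, v≡3 (mod 8); ε(u)ε(v)=1·1, αω(v)=0·1, βω(u)=4·0; sum ≡ 1  ⇒  -1.
(a,b)_23: α=5, u≡10; β=1, v≡18 (mod 23); (10|23)=-1, (18|23)=+1; sign (−1)^1·-1^1·+1^5 = +1.
(a,b)_3: α=6, u≡1; β=0, v≡1 (mod 3); (1|3)=+1, (1|3)=+1; sign (−1)^0·+1^0·+1^6 = +1.
(a,b)_31: α=1, u≡9; β=0, v≡6 (mod 31); (9|31)=+1, (6|31)=-1; sign (−1)^0·+1^0·-1^1 = -1.
(a,b)_19: α=2, u≡9; β=0, v≡15 (mod 19); (9|19)=+1, (15|19)=-1; sign (−1)^0·+1^0·-1^2 = +1.
(a,b)_17: α=0, u≡16; β=1, v≡2 (mod 17); (16|17)=+1, (2|17)=+1; sign (−1)^0·+1^1·+1^0 = +1.
(a,b)_7: α=-4, u≡1; β=0, v≡6 (mod 7); (1|7)=+1, (6|7)=-1; sign (−1)^0·+1^0·-1^-4 = +1.
(a,b)_∞: sgn(-713)=−, sgn(14467)=+, so +1.
|Ram(-713, 14467)| = 2, even; anisotropic at {2, 31}.

[2, 31]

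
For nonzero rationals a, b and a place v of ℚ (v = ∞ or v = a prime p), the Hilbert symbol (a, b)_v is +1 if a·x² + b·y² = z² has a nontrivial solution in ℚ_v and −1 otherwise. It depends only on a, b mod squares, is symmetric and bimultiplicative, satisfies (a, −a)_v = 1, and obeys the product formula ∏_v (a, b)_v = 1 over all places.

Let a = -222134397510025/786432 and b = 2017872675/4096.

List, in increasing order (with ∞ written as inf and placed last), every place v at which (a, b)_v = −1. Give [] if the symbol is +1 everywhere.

Mod squares: a ≡ -5187, b ≡ 3. Check v ∈ {∞, 2, 3, 5, 7, 11, 13, 19}.
v=19: a=19^3·(≡18), b=19^2·(≡18) mod 19; (18|19)=-1, (18|19)=-1; (−1)^{3·2·9}·(-1)^2·(-1)^3 = -1.
v=∞: -5187 < 0 and 3 > 0  ⇒  (a,b)_∞ = +1.
v=5: a=5^2·(≡2), b=5^2·(≡2) mod 5; (2|5)=-1, (2|5)=-1; (−1)^{2·2·2}·(-1)^2·(-1)^2 = +1.
v=2: v_2(a)=-18, v_2(b)=-12; units ≡ 5, 3 (mod 8); ε·ε+αω+βω = 0·1+-18·1+-12·1 ≡ 0  ⇒  (a,b)_2 = +1.
v=7: a=7^7·(≡2), b=7^2·(≡5) mod 7; (2|7)=+1, (5|7)=-1; (−1)^{7·2·3}·(+1)^2·(-1)^7 = -1.
v=13: a=13^1·(≡1), b=13^2·(≡4) mod 13; (1|13)=+1, (4|13)=+1; (−1)^{1·2·6}·(+1)^2·(+1)^1 = +1.
v=3: a=3^-1·(≡2), b=3^3·(≡1) mod 3; (2|3)=-1, (1|3)=+1; (−1)^{-1·3·1}·(-1)^3·(+1)^-1 = +1.
v=11: a=11^2·(≡9), b=11^0·(≡4) mod 11; (9|11)=+1, (4|11)=+1; (−1)^{2·0·5}·(+1)^0·(+1)^2 = +1.
Ram(-5187, 3) = {7, 19}; no ℚ_7-point on the conic.

[7, 19]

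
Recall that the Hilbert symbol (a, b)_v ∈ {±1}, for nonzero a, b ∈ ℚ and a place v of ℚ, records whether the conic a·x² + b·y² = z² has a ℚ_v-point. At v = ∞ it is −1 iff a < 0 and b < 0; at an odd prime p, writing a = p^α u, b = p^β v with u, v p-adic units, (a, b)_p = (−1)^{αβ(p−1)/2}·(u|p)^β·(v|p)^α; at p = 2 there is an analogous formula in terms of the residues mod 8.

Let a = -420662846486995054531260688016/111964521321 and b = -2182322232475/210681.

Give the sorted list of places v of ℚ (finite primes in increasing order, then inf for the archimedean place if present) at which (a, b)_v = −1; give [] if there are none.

Mod squares: a ≡ -161, b ≡ -103796539. Check v ∈ {∞, 2, 3, 5, 7, 11, 13, 17, 23, 29, 37, 43, 47}.
v=5: a=5^0·(≡4), b=5^2·(≡1) mod 5; (4|5)=+1, (1|5)=+1; (−1)^{0·2·2}·(+1)^2·(+1)^0 = +1.
v=2: v_2(a)=4, v_2(b)=0; units ≡ 7, 5 (mod 8); ε·ε+αω+βω = 1·0+4·1+0·0 ≡ 0  ⇒  (a,b)_2 = +1.
v=7: a=7^5·(≡6), b=7^1·(≡4) mod 7; (6|7)=-1, (4|7)=+1; (−1)^{5·1·3}·(-1)^1·(+1)^5 = +1.
v=29: a=29^6·(≡5), b=29^3·(≡18) mod 29; (5|29)=+1, (18|29)=-1; (−1)^{6·3·14}·(+1)^3·(-1)^6 = +1.
v=17: a=17^-2·(≡15), b=17^-2·(≡8) mod 17; (15|17)=+1, (8|17)=+1; (−1)^{-2·-2·8}·(+1)^-2·(+1)^-2 = +1.
v=47: a=47^2·(≡9), b=47^1·(≡29) mod 47; (9|47)=+1, (29|47)=-1; (−1)^{2·1·23}·(+1)^1·(-1)^2 = +1.
v=23: a=23^1·(≡6), b=23^1·(≡18) mod 23; (6|23)=+1, (18|23)=+1; (−1)^{1·1·11}·(+1)^1·(+1)^1 = -1.
v=43: a=43^2·(≡38), b=43^1·(≡20) mod 43; (38|43)=+1, (20|43)=-1; (−1)^{2·1·21}·(+1)^1·(-1)^2 = +1.
v=37: a=37^2·(≡20), b=37^0·(≡15) mod 37; (20|37)=-1, (15|37)=-1; (−1)^{2·0·18}·(-1)^0·(-1)^2 = +1.
v=∞: -161 < 0 and -103796539 < 0  ⇒  (a,b)_∞ = -1.
v=3: a=3^-18·(≡1), b=3^-6·(≡2) mod 3; (1|3)=+1, (2|3)=-1; (−1)^{-18·-6·1}·(+1)^-6·(-1)^-18 = +1.
v=13: a=13^2·(≡2), b=13^0·(≡6) mod 13; (2|13)=-1, (6|13)=-1; (−1)^{2·0·6}·(-1)^0·(-1)^2 = +1.
v=11: a=11^2·(≡9), b=11^1·(≡3) mod 11; (9|11)=+1, (3|11)=+1; (−1)^{2·1·5}·(+1)^1·(+1)^2 = +1.
|Ram(-161, -103796539)| = 2, even; anisotropic at {23, ∞}.

[23, inf]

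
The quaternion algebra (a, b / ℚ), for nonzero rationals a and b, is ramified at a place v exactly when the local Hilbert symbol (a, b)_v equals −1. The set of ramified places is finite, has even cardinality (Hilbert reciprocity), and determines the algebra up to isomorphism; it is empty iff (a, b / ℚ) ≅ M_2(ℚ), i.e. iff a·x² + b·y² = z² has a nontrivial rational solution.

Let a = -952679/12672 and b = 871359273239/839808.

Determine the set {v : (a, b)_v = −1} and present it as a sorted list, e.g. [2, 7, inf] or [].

[7, 11]

Mod squares: a ≡ -58058, b ≡ 1102. Check v ∈ {∞, 2, 3, 7, 11, 13, 19, 23, 29}.
v=2: v_2(a)=-7, v_2(b)=-7; units ≡ 3, 7 (mod 8); ε·ε+αω+βω = 1·1+-7·0+-7·1 ≡ 0  ⇒  (a,b)_2 = +1.
v=13: a=13^1·(≡5), b=13^2·(≡10) mod 13; (5|13)=-1, (10|13)=+1; (−1)^{1·2·6}·(-1)^2·(+1)^1 = +1.
v=19: a=19^2·(≡17), b=19^3·(≡16) mod 19; (17|19)=+1, (16|19)=+1; (−1)^{2·3·9}·(+1)^3·(+1)^2 = +1.
v=29: a=29^1·(≡23), b=29^1·(≡20) mod 29; (23|29)=+1, (20|29)=+1; (−1)^{1·1·14}·(+1)^1·(+1)^1 = +1.
v=7: a=7^1·(≡2), b=7^2·(≡6) mod 7; (2|7)=+1, (6|7)=-1; (−1)^{1·2·3}·(+1)^2·(-1)^1 = -1.
v=11: a=11^-1·(≡8), b=11^0·(≡2) mod 11; (8|11)=-1, (2|11)=-1; (−1)^{-1·0·5}·(-1)^0·(-1)^-1 = -1.
v=∞: -58058 < 0 and 1102 > 0  ⇒  (a,b)_∞ = +1.
v=23: a=23^0·(≡19), b=23^2·(≡11) mod 23; (19|23)=-1, (11|23)=-1; (−1)^{0·2·11}·(-1)^2·(-1)^0 = +1.
v=3: a=3^-2·(≡1), b=3^-8·(≡1) mod 3; (1|3)=+1, (1|3)=+1; (−1)^{-2·-8·1}·(+1)^-8·(+1)^-2 = +1.
Ram(-58058, 1102) = {7, 11}; no ℚ_7-point on the conic.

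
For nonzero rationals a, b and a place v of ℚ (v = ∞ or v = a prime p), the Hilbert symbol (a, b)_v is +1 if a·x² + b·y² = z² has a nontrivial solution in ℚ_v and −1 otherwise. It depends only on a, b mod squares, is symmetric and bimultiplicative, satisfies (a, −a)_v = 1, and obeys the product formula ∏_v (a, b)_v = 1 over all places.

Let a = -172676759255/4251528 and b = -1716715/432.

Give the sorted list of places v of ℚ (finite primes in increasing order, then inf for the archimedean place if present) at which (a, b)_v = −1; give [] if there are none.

Mod squares: a ≡ -910, b ≡ -2145. Check v ∈ {∞, 2, 3, 5, 7, 11, 13, 23}.
v=7: a=7^3·(≡3), b=7^4·(≡4) mod 7; (3|7)=-1, (4|7)=+1; (−1)^{3·4·3}·(-1)^4·(+1)^3 = +1.
v=2: v_2(a)=-3, v_2(b)=-4; units ≡ 1, 7 (mod 8); ε·ε+αω+βω = 0·1+-3·0+-4·0 ≡ 0  ⇒  (a,b)_2 = +1.
v=5: a=5^1·(≡3), b=5^1·(≡1) mod 5; (3|5)=-1, (1|5)=+1; (−1)^{1·1·2}·(-1)^1·(+1)^1 = -1.
v=3: a=3^-12·(≡2), b=3^-3·(≡2) mod 3; (2|3)=-1, (2|3)=-1; (−1)^{-12·-3·1}·(-1)^-3·(-1)^-12 = -1.
v=23: a=23^2·(≡11), b=23^0·(≡22) mod 23; (11|23)=-1, (22|23)=-1; (−1)^{2·0·11}·(-1)^0·(-1)^2 = +1.
v=∞: -910 < 0 and -2145 < 0  ⇒  (a,b)_∞ = -1.
v=11: a=11^4·(≡4), b=11^1·(≡1) mod 11; (4|11)=+1, (1|11)=+1; (−1)^{4·1·5}·(+1)^1·(+1)^4 = +1.
v=13: a=13^1·(≡5), b=13^1·(≡4) mod 13; (5|13)=-1, (4|13)=+1; (−1)^{1·1·6}·(-1)^1·(+1)^1 = -1.
(-910, -2145 / ℚ) ramifies at {3, 5, 13, ∞}: a division algebra.

[3, 5, 13, inf]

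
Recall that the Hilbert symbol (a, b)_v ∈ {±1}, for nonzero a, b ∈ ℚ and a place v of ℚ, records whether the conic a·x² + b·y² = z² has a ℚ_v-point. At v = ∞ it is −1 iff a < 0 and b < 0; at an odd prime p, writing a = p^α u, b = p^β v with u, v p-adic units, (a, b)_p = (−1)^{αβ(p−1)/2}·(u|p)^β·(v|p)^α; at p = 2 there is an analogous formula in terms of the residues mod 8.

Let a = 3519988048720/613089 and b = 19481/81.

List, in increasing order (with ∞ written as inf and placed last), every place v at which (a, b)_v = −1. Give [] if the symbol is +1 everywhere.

Mod squares: a ≡ 28405, b ≡ 161. Check v ∈ {∞, 2, 3, 5, 7, 11, 13, 19, 23, 29}.
v=5: a=5^1·(≡1), b=5^0·(≡1) mod 5; (1|5)=+1, (1|5)=+1; (−1)^{1·0·2}·(+1)^0·(+1)^1 = +1.
v=2: v_2(a)=4, v_2(b)=0; units ≡ 5, 1 (mod 8); ε·ε+αω+βω = 0·0+4·0+0·1 ≡ 0  ⇒  (a,b)_2 = +1.
v=29: a=29^-2·(≡27), b=29^0·(≡6) mod 29; (27|29)=-1, (6|29)=+1; (−1)^{-2·0·14}·(-1)^0·(+1)^-2 = +1.
v=11: a=11^4·(≡1), b=11^2·(≡10) mod 11; (1|11)=+1, (10|11)=-1; (−1)^{4·2·5}·(+1)^2·(-1)^4 = +1.
v=19: a=19^1·(≡8), b=19^0·(≡5) mod 19; (8|19)=-1, (5|19)=+1; (−1)^{1·0·9}·(-1)^0·(+1)^1 = +1.
v=∞: 28405 > 0 and 161 > 0  ⇒  (a,b)_∞ = +1.
v=7: a=7^0·(≡3), b=7^1·(≡1) mod 7; (3|7)=-1, (1|7)=+1; (−1)^{0·1·3}·(-1)^1·(+1)^0 = -1.
v=23: a=23^3·(≡16), b=23^1·(≡15) mod 23; (16|23)=+1, (15|23)=-1; (−1)^{3·1·11}·(+1)^1·(-1)^3 = +1.
v=3: a=3^-6·(≡1), b=3^-4·(≡2) mod 3; (1|3)=+1, (2|3)=-1; (−1)^{-6·-4·1}·(+1)^-4·(-1)^-6 = +1.
v=13: a=13^1·(≡9), b=13^0·(≡11) mod 13; (9|13)=+1, (11|13)=-1; (−1)^{1·0·6}·(+1)^0·(-1)^1 = -1.
(28405, 161 / ℚ) ramifies at {7, 13}: a division algebra.

[7, 13]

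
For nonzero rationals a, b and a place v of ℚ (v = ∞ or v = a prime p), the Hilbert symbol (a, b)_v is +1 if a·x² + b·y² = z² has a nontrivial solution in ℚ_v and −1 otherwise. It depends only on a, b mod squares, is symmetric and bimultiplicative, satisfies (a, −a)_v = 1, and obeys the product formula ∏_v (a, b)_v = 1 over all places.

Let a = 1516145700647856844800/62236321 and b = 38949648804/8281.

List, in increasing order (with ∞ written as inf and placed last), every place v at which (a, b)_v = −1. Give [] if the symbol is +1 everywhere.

[17, 31]

Mod squares: a ≡ 1763, b ≡ 24769. Check v ∈ {∞, 2, 3, 5, 7, 11, 13, 17, 19, 23, 31, 41, 43, 47}.
v=41: a=41^1·(≡36), b=41^0·(≡31) mod 41; (36|41)=+1, (31|41)=+1; (−1)^{1·0·20}·(+1)^0·(+1)^1 = +1.
v=43: a=43^1·(≡17), b=43^0·(≡14) mod 43; (17|43)=+1, (14|43)=+1; (−1)^{1·0·21}·(+1)^0·(+1)^1 = +1.
v=19: a=19^0·(≡10), b=19^2·(≡18) mod 19; (10|19)=-1, (18|19)=-1; (−1)^{0·2·9}·(-1)^2·(-1)^0 = +1.
v=11: a=11^0·(≡9), b=11^2·(≡2) mod 11; (9|11)=+1, (2|11)=-1; (−1)^{0·2·5}·(+1)^2·(-1)^0 = +1.
v=5: a=5^2·(≡2), b=5^0·(≡4) mod 5; (2|5)=-1, (4|5)=+1; (−1)^{2·0·2}·(-1)^0·(+1)^2 = +1.
v=∞: 1763 > 0 and 24769 > 0  ⇒  (a,b)_∞ = +1.
v=13: a=13^2·(≡8), b=13^-2·(≡4) mod 13; (8|13)=-1, (4|13)=+1; (−1)^{2·-2·6}·(-1)^-2·(+1)^2 = +1.
v=17: a=17^2·(≡5), b=17^1·(≡11) mod 17; (5|17)=-1, (11|17)=-1; (−1)^{2·1·8}·(-1)^1·(-1)^2 = -1.
v=7: a=7^-6·(≡6), b=7^-2·(≡3) mod 7; (6|7)=-1, (3|7)=-1; (−1)^{-6·-2·3}·(-1)^-2·(-1)^-6 = +1.
v=3: a=3^4·(≡2), b=3^2·(≡1) mod 3; (2|3)=-1, (1|3)=+1; (−1)^{4·2·1}·(-1)^2·(+1)^4 = +1.
v=23: a=23^-2·(≡10), b=23^0·(≡11) mod 23; (10|23)=-1, (11|23)=-1; (−1)^{-2·0·11}·(-1)^0·(-1)^-2 = +1.
v=47: a=47^2·(≡1), b=47^1·(≡15) mod 47; (1|47)=+1, (15|47)=-1; (−1)^{2·1·23}·(+1)^1·(-1)^2 = +1.
v=31: a=31^2·(≡13), b=31^1·(≡29) mod 31; (13|31)=-1, (29|31)=-1; (−1)^{2·1·15}·(-1)^1·(-1)^2 = -1.
v=2: v_2(a)=12, v_2(b)=2; units ≡ 3, 1 (mod 8); ε·ε+αω+βω = 1·0+12·0+2·1 ≡ 0  ⇒  (a,b)_2 = +1.
(1763, 24769 / ℚ) ramifies at {17, 31}: a division algebra.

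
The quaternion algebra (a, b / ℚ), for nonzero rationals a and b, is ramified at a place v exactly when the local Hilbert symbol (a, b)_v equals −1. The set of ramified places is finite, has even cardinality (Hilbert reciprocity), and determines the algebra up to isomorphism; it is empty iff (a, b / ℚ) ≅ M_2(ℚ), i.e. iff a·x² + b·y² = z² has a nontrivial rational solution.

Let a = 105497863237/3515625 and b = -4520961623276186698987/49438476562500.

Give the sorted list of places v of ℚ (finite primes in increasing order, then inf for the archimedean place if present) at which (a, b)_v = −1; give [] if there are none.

Mod squares: a ≡ 237133, b ≡ -320827. Check v ∈ {∞, 2, 3, 5, 13, 17, 19, 23, 29, 37}.
v=19: a=19^0·(≡12), b=19^4·(≡16) mod 19; (12|19)=-1, (16|19)=+1; (−1)^{0·4·9}·(-1)^4·(+1)^0 = +1.
v=5: a=5^-8·(≡3), b=5^-16·(≡2) mod 5; (3|5)=-1, (2|5)=-1; (−1)^{-8·-16·2}·(-1)^-16·(-1)^-8 = +1.
v=2: v_2(a)=0, v_2(b)=-2; units ≡ 5, 5 (mod 8); ε·ε+αω+βω = 0·0+0·1+-2·1 ≡ 0  ⇒  (a,b)_2 = +1.
v=23: a=23^2·(≡18), b=23^3·(≡3) mod 23; (18|23)=+1, (3|23)=+1; (−1)^{2·3·11}·(+1)^3·(+1)^2 = +1.
v=37: a=37^1·(≡35), b=37^1·(≡8) mod 37; (35|37)=-1, (8|37)=-1; (−1)^{1·1·18}·(-1)^1·(-1)^1 = +1.
v=3: a=3^-2·(≡1), b=3^-4·(≡2) mod 3; (1|3)=+1, (2|3)=-1; (−1)^{-2·-4·1}·(+1)^-4·(-1)^-2 = +1.
v=17: a=17^1·(≡1), b=17^2·(≡10) mod 17; (1|17)=+1, (10|17)=-1; (−1)^{1·2·8}·(+1)^2·(-1)^1 = -1.
v=29: a=29^3·(≡24), b=29^5·(≡10) mod 29; (24|29)=+1, (10|29)=-1; (−1)^{3·5·14}·(+1)^5·(-1)^3 = -1.
v=13: a=13^1·(≡5), b=13^1·(≡5) mod 13; (5|13)=-1, (5|13)=-1; (−1)^{1·1·6}·(-1)^1·(-1)^1 = +1.
v=∞: 237133 > 0 and -320827 < 0  ⇒  (a,b)_∞ = +1.
Ram(237133, -320827) = {17, 29}; no ℚ_17-point on the conic.

[17, 29]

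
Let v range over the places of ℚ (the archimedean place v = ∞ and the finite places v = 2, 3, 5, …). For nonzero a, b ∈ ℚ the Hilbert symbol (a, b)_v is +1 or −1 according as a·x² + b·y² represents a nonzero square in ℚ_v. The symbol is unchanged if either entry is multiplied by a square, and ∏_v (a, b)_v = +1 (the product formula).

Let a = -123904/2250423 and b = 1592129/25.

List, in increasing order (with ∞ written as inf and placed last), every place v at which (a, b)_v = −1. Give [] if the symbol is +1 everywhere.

Mod squares: a ≡ -7, b ≡ 1592129. Check v ∈ {∞, 2, 3, 5, 7, 11, 23, 29, 31}.
v=∞: -7 < 0 and 1592129 > 0  ⇒  (a,b)_∞ = +1.
v=29: a=29^0·(≡22), b=29^1·(≡28) mod 29; (22|29)=+1, (28|29)=+1; (−1)^{0·1·14}·(+1)^1·(+1)^0 = +1.
v=7: a=7^-3·(≡5), b=7^1·(≡6) mod 7; (5|7)=-1, (6|7)=-1; (−1)^{-3·1·3}·(-1)^1·(-1)^-3 = -1.
v=5: a=5^0·(≡2), b=5^-2·(≡4) mod 5; (2|5)=-1, (4|5)=+1; (−1)^{0·-2·2}·(-1)^-2·(+1)^0 = +1.
v=11: a=11^2·(≡1), b=11^1·(≡4) mod 11; (1|11)=+1, (4|11)=+1; (−1)^{2·1·5}·(+1)^1·(+1)^2 = +1.
v=3: a=3^-8·(≡2), b=3^0·(≡2) mod 3; (2|3)=-1, (2|3)=-1; (−1)^{-8·0·1}·(-1)^0·(-1)^-8 = +1.
v=2: v_2(a)=10, v_2(b)=0; units ≡ 1, 1 (mod 8); ε·ε+αω+βω = 0·0+10·0+0·0 ≡ 0  ⇒  (a,b)_2 = +1.
v=23: a=23^0·(≡6), b=23^1·(≡8) mod 23; (6|23)=+1, (8|23)=+1; (−1)^{0·1·11}·(+1)^1·(+1)^0 = +1.
v=31: a=31^0·(≡21), b=31^1·(≡22) mod 31; (21|31)=-1, (22|31)=-1; (−1)^{0·1·15}·(-1)^1·(-1)^0 = -1.
(-7, 1592129 / ℚ) ramifies at {7, 31}: a division algebra.

[7, 31]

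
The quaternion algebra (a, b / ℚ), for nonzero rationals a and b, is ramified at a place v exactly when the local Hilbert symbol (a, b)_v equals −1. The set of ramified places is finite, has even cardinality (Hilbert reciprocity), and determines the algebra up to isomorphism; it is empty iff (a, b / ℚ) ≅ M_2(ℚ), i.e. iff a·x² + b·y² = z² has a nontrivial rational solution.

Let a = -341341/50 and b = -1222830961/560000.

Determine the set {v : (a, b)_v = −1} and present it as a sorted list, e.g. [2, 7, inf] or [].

[2, 7, 31, inf]

(a, b) ≡ (-5642, -14) mod (ℚ^×)²; places V = {2, 5, 7, 11, 13, 17, 31, ∞}.
(a,b)_7: α=1, u≡6; β=-1, v≡3 (mod 7); (6|7)=-1, (3|7)=-1; sign (−1)^1·-1^-1·-1^1 = -1.
(a,b)_∞: sgn(-5642)=−, sgn(-14)=−, so -1.
(a,b)_31: α=1, u≡16; β=0, v≡29 (mod 31); (16|31)=+1, (29|31)=-1; sign (−1)^0·+1^0·-1^1 = -1.
(a,b)_17: α=0, u≡15; β=4, v≡10 (mod 17); (15|17)=+1, (10|17)=-1; sign (−1)^0·+1^4·-1^0 = +1.
(a,b)_13: α=1, u≡5; β=0, v≡1 (mod 13); (5|13)=-1, (1|13)=+1; sign (−1)^0·-1^0·+1^1 = +1.
(a,b)_11: α=2, u≡1; β=4, v≡2 (mod 11); (1|11)=+1, (2|11)=-1; sign (−1)^0·+1^4·-1^2 = +1.
(a,b)_2: α=-1, β=-7; u≡3, v≡1 (mod 8); ε(u)ε(v)=1·0, αω(v)=-1·0, βω(u)=-7·1; sum ≡ 1  ⇒  -1.
(a,b)_5: α=-2, u≡2; β=-4, v≡4 (mod 5); (2|5)=-1, (4|5)=+1; sign (−1)^0·-1^-4·+1^-2 = +1.
Ram(-5642, -14) = {2, 7, 31, ∞}; no ℚ_2-point on the conic.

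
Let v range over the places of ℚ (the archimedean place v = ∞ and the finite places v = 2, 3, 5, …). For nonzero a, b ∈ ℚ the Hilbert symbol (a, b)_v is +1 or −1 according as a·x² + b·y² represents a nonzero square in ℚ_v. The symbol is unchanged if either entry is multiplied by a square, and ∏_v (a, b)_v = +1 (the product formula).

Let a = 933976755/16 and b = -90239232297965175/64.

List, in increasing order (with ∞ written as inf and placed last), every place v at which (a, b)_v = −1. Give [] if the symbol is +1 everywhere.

Mod squares: a ≡ 123395, b ≡ -87. Check v ∈ {∞, 2, 3, 5, 23, 29, 37}.
v=37: a=37^1·(≡32), b=37^2·(≡19) mod 37; (32|37)=-1, (19|37)=-1; (−1)^{1·2·18}·(-1)^2·(-1)^1 = -1.
v=2: v_2(a)=-4, v_2(b)=-6; units ≡ 3, 1 (mod 8); ε·ε+αω+βω = 1·0+-4·0+-6·1 ≡ 0  ⇒  (a,b)_2 = +1.
v=3: a=3^2·(≡2), b=3^5·(≡1) mod 3; (2|3)=-1, (1|3)=+1; (−1)^{2·5·1}·(-1)^5·(+1)^2 = -1.
v=∞: 123395 > 0 and -87 < 0  ⇒  (a,b)_∞ = +1.
v=23: a=23^1·(≡18), b=23^2·(≡19) mod 23; (18|23)=+1, (19|23)=-1; (−1)^{1·2·11}·(+1)^2·(-1)^1 = -1.
v=5: a=5^1·(≡1), b=5^2·(≡2) mod 5; (1|5)=+1, (2|5)=-1; (−1)^{1·2·2}·(+1)^2·(-1)^1 = -1.
v=29: a=29^3·(≡10), b=29^5·(≡18) mod 29; (10|29)=-1, (18|29)=-1; (−1)^{3·5·14}·(-1)^5·(-1)^3 = +1.
(123395, -87 / ℚ) ramifies at {3, 5, 23, 37}: a division algebra.

[3, 5, 23, 37]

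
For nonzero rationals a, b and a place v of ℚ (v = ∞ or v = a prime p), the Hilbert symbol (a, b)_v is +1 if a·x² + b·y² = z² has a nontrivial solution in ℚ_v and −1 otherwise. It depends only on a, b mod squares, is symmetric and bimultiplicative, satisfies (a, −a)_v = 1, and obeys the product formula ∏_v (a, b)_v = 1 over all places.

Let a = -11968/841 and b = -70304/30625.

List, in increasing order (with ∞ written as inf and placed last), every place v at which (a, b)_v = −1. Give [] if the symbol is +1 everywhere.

[2, 11, 13, inf]

(a, b) ≡ (-187, -26) mod (ℚ^×)²; places V = {2, 5, 7, 11, 13, 17, 29, ∞}.
(a,b)_11: α=1, u≡9; β=0, v≡8 (mod 11); (9|11)=+1, (8|11)=-1; sign (−1)^0·+1^0·-1^1 = -1.
(a,b)_17: α=1, u≡14; β=0, v≡1 (mod 17); (14|17)=-1, (1|17)=+1; sign (−1)^0·-1^0·+1^1 = +1.
(a,b)_5: α=0, u≡2; β=-4, v≡4 (mod 5); (2|5)=-1, (4|5)=+1; sign (−1)^0·-1^-4·+1^0 = +1.
(a,b)_2: α=6, β=5; u≡5, v≡3 (mod 8); ε(u)ε(v)=0·1, αω(v)=6·1, βω(u)=5·1; sum ≡ 1  ⇒  -1.
(a,b)_∞: sgn(-187)=−, sgn(-26)=−, so -1.
(a,b)_7: α=0, u≡2; β=-2, v≡2 (mod 7); (2|7)=+1, (2|7)=+1; sign (−1)^0·+1^-2·+1^0 = +1.
(a,b)_29: α=-2, u≡9; β=0, v≡21 (mod 29); (9|29)=+1, (21|29)=-1; sign (−1)^0·+1^0·-1^-2 = +1.
(a,b)_13: α=0, u≡2; β=3, v≡2 (mod 13); (2|13)=-1, (2|13)=-1; sign (−1)^0·-1^3·-1^0 = -1.
|Ram(-187, -26)| = 4, even; anisotropic at {2, 11, 13, ∞}.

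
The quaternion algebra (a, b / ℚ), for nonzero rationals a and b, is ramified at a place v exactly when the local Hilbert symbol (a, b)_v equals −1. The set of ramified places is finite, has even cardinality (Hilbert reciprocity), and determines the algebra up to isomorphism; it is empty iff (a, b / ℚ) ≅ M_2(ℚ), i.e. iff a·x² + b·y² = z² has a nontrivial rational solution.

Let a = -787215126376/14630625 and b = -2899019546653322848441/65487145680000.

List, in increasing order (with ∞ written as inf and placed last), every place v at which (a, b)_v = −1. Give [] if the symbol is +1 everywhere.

[7, 47, 53, inf]

(a, b) ≡ (-1429834, -2) mod (ℚ^×)²; places V = {2, 3, 5, 7, 11, 17, 29, 41, 47, 53, ∞}.
(a,b)_2: α=3, β=-7; u≡3, v≡7 (mod 8); ε(u)ε(v)=1·1, αω(v)=3·0, βω(u)=-7·1; sum ≡ 0  ⇒  +1.
(a,b)_∞: sgn(-1429834)=−, sgn(-2)=−, so -1.
(a,b)_7: α=3, u≡6; β=6, v≡6 (mod 7); (6|7)=-1, (6|7)=-1; sign (−1)^0·-1^6·-1^3 = -1.
(a,b)_5: α=-4, u≡1; β=-4, v≡3 (mod 5); (1|5)=+1, (3|5)=-1; sign (−1)^0·+1^-4·-1^-4 = +1.
(a,b)_3: α=-4, u≡2; β=-4, v≡1 (mod 3); (2|3)=-1, (1|3)=+1; sign (−1)^0·-1^-4·+1^-4 = +1.
(a,b)_53: α=3, u≡46; β=4, v≡30 (mod 53); (46|53)=+1, (30|53)=-1; sign (−1)^0·+1^4·-1^3 = -1.
(a,b)_41: α=1, u≡11; β=2, v≡9 (mod 41); (11|41)=-1, (9|41)=+1; sign (−1)^0·-1^2·+1^1 = +1.
(a,b)_47: α=1, u≡25; β=2, v≡45 (mod 47); (25|47)=+1, (45|47)=-1; sign (−1)^0·+1^2·-1^1 = -1.
(a,b)_11: α=0, u≡4; β=-2, v≡9 (mod 11); (4|11)=+1, (9|11)=+1; sign (−1)^0·+1^-2·+1^0 = +1.
(a,b)_17: α=-2, u≡13; β=-4, v≡9 (mod 17); (13|17)=+1, (9|17)=+1; sign (−1)^0·+1^-4·+1^-2 = +1.
(a,b)_29: α=0, u≡2; β=2, v≡21 (mod 29); (2|29)=-1, (21|29)=-1; sign (−1)^0·-1^2·-1^0 = +1.
(-1429834, -2 / ℚ) ramifies at {7, 47, 53, ∞}: a division algebra.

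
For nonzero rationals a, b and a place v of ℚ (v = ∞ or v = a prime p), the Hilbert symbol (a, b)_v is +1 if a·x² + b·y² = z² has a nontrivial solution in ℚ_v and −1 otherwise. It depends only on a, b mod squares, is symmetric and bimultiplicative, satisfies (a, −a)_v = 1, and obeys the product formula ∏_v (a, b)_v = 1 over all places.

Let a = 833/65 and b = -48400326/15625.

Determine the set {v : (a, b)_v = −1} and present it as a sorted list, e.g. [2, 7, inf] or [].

Mod squares: a ≡ 1105, b ≡ -10166. Check v ∈ {∞, 2, 3, 5, 7, 13, 17, 23}.
v=2: v_2(a)=0, v_2(b)=1; units ≡ 1, 5 (mod 8); ε·ε+αω+βω = 0·0+0·1+1·0 ≡ 0  ⇒  (a,b)_2 = +1.
v=13: a=13^-1·(≡8), b=13^1·(≡6) mod 13; (8|13)=-1, (6|13)=-1; (−1)^{-1·1·6}·(-1)^1·(-1)^-1 = +1.
v=17: a=17^1·(≡12), b=17^1·(≡7) mod 17; (12|17)=-1, (7|17)=-1; (−1)^{1·1·8}·(-1)^1·(-1)^1 = +1.
v=∞: 1105 > 0 and -10166 < 0  ⇒  (a,b)_∞ = +1.
v=7: a=7^2·(≡5), b=7^0·(≡5) mod 7; (5|7)=-1, (5|7)=-1; (−1)^{2·0·3}·(-1)^0·(-1)^2 = +1.
v=3: a=3^0·(≡1), b=3^2·(≡1) mod 3; (1|3)=+1, (1|3)=+1; (−1)^{0·2·1}·(+1)^2·(+1)^0 = +1.
v=23: a=23^0·(≡16), b=23^3·(≡3) mod 23; (16|23)=+1, (3|23)=+1; (−1)^{0·3·11}·(+1)^3·(+1)^0 = +1.
v=5: a=5^-1·(≡1), b=5^-6·(≡4) mod 5; (1|5)=+1, (4|5)=+1; (−1)^{-1·-6·2}·(+1)^-6·(+1)^-1 = +1.
Ram(a, b) = ∅: the form 1105·x² + -10166·y² − z² is isotropic over every ℚ_v, so by Hasse–Minkowski it is isotropic over ℚ.

[]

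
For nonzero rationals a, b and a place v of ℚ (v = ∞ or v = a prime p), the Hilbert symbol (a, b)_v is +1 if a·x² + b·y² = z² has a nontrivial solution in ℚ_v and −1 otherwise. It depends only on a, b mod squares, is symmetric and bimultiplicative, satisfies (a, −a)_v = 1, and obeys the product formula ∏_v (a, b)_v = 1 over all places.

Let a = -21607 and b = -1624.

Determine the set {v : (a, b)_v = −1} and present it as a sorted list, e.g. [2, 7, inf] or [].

[29, inf]

Mod squares: a ≡ -21607, b ≡ -406. Check v ∈ {∞, 2, 7, 17, 29, 31, 41}.
v=31: a=31^1·(≡16), b=31^0·(≡19) mod 31; (16|31)=+1, (19|31)=+1; (−1)^{1·0·15}·(+1)^0·(+1)^1 = +1.
v=∞: -21607 < 0 and -406 < 0  ⇒  (a,b)_∞ = -1.
v=2: v_2(a)=0, v_2(b)=3; units ≡ 1, 5 (mod 8); ε·ε+αω+βω = 0·0+0·1+3·0 ≡ 0  ⇒  (a,b)_2 = +1.
v=41: a=41^1·(≡6), b=41^0·(≡16) mod 41; (6|41)=-1, (16|41)=+1; (−1)^{1·0·20}·(-1)^0·(+1)^1 = +1.
v=7: a=7^0·(≡2), b=7^1·(≡6) mod 7; (2|7)=+1, (6|7)=-1; (−1)^{0·1·3}·(+1)^1·(-1)^0 = +1.
v=29: a=29^0·(≡27), b=29^1·(≡2) mod 29; (27|29)=-1, (2|29)=-1; (−1)^{0·1·14}·(-1)^1·(-1)^0 = -1.
v=17: a=17^1·(≡4), b=17^0·(≡8) mod 17; (4|17)=+1, (8|17)=+1; (−1)^{1·0·8}·(+1)^0·(+1)^1 = +1.
Ram(-21607, -406) = {29, ∞}; no ℚ_29-point on the conic.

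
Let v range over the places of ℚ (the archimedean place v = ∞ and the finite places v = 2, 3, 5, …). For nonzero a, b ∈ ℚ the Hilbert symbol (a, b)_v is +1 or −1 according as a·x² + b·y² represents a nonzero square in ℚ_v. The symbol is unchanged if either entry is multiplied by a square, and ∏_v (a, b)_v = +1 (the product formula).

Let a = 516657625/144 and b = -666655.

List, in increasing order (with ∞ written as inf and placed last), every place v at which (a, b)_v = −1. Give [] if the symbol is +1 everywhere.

Mod squares: a ≡ 21505, b ≡ -666655. Check v ∈ {∞, 2, 3, 5, 11, 17, 23, 31}.
v=23: a=23^1·(≡21), b=23^1·(≡18) mod 23; (21|23)=-1, (18|23)=+1; (−1)^{1·1·11}·(-1)^1·(+1)^1 = +1.
v=3: a=3^-2·(≡1), b=3^0·(≡2) mod 3; (1|3)=+1, (2|3)=-1; (−1)^{-2·0·1}·(+1)^0·(-1)^-2 = +1.
v=11: a=11^1·(≡8), b=11^1·(≡5) mod 11; (8|11)=-1, (5|11)=+1; (−1)^{1·1·5}·(-1)^1·(+1)^1 = +1.
v=2: v_2(a)=-4, v_2(b)=0; units ≡ 1, 1 (mod 8); ε·ε+αω+βω = 0·0+-4·0+0·0 ≡ 0  ⇒  (a,b)_2 = +1.
v=∞: 21505 > 0 and -666655 < 0  ⇒  (a,b)_∞ = +1.
v=5: a=5^3·(≡4), b=5^1·(≡4) mod 5; (4|5)=+1, (4|5)=+1; (−1)^{3·1·2}·(+1)^1·(+1)^3 = +1.
v=17: a=17^1·(≡12), b=17^1·(≡4) mod 17; (12|17)=-1, (4|17)=+1; (−1)^{1·1·8}·(-1)^1·(+1)^1 = -1.
v=31: a=31^2·(≡12), b=31^1·(≡9) mod 31; (12|31)=-1, (9|31)=+1; (−1)^{2·1·15}·(-1)^1·(+1)^2 = -1.
(21505, -666655 / ℚ) ramifies at {17, 31}: a division algebra.

[17, 31]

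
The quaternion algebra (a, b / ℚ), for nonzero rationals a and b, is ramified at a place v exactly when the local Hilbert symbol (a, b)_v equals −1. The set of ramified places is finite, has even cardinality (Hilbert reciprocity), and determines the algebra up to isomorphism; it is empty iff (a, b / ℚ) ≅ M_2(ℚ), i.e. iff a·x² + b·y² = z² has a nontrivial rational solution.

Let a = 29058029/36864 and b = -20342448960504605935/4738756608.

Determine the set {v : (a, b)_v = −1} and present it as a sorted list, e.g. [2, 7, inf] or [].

[3, 11, 17, 41]

Mod squares: a ≡ 29, b ≡ -115005. Check v ∈ {∞, 2, 3, 5, 7, 11, 13, 17, 23, 29, 41, 43}.
v=41: a=41^0·(≡28), b=41^1·(≡29) mod 41; (28|41)=-1, (29|41)=-1; (−1)^{0·1·20}·(-1)^1·(-1)^0 = -1.
v=23: a=23^0·(≡2), b=23^-2·(≡2) mod 23; (2|23)=+1, (2|23)=+1; (−1)^{0·-2·11}·(+1)^-2·(+1)^0 = +1.
v=17: a=17^0·(≡6), b=17^1·(≡2) mod 17; (6|17)=-1, (2|17)=+1; (−1)^{0·1·8}·(-1)^1·(+1)^0 = -1.
v=3: a=3^-2·(≡2), b=3^-7·(≡2) mod 3; (2|3)=-1, (2|3)=-1; (−1)^{-2·-7·1}·(-1)^-7·(-1)^-2 = -1.
v=∞: 29 > 0 and -115005 < 0  ⇒  (a,b)_∞ = +1.
v=13: a=13^2·(≡9), b=13^2·(≡6) mod 13; (9|13)=+1, (6|13)=-1; (−1)^{2·2·6}·(+1)^2·(-1)^2 = +1.
v=7: a=7^2·(≡1), b=7^4·(≡5) mod 7; (1|7)=+1, (5|7)=-1; (−1)^{2·4·3}·(+1)^4·(-1)^2 = +1.
v=5: a=5^0·(≡1), b=5^1·(≡1) mod 5; (1|5)=+1, (1|5)=+1; (−1)^{0·1·2}·(+1)^1·(+1)^0 = +1.
v=43: a=43^0·(≡7), b=43^2·(≡29) mod 43; (7|43)=-1, (29|43)=-1; (−1)^{0·2·21}·(-1)^2·(-1)^0 = +1.
v=11: a=11^2·(≡10), b=11^1·(≡2) mod 11; (10|11)=-1, (2|11)=-1; (−1)^{2·1·5}·(-1)^1·(-1)^2 = -1.
v=29: a=29^1·(≡16), b=29^4·(≡1) mod 29; (16|29)=+1, (1|29)=+1; (−1)^{1·4·14}·(+1)^4·(+1)^1 = +1.
v=2: v_2(a)=-12, v_2(b)=-12; units ≡ 5, 3 (mod 8); ε·ε+αω+βω = 0·1+-12·1+-12·1 ≡ 0  ⇒  (a,b)_2 = +1.
(29, -115005 / ℚ) ramifies at {3, 11, 17, 41}: a division algebra.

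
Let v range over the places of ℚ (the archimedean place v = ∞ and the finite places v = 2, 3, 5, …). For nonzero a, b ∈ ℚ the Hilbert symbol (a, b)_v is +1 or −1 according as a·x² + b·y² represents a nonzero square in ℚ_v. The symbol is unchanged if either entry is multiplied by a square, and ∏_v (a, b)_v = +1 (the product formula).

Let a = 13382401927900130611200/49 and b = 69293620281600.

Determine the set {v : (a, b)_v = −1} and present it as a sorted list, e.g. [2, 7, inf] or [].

[3, 11, 13, 31]

Mod squares: a ≡ 897, b ≡ 252681. Check v ∈ {∞, 2, 3, 5, 7, 11, 13, 19, 23, 31}.
v=31: a=31^2·(≡17), b=31^1·(≡21) mod 31; (17|31)=-1, (21|31)=-1; (−1)^{2·1·15}·(-1)^1·(-1)^2 = -1.
v=11: a=11^2·(≡7), b=11^1·(≡9) mod 11; (7|11)=-1, (9|11)=+1; (−1)^{2·1·5}·(-1)^1·(+1)^2 = -1.
v=2: v_2(a)=12, v_2(b)=8; units ≡ 1, 1 (mod 8); ε·ε+αω+βω = 0·0+12·0+8·0 ≡ 0  ⇒  (a,b)_2 = +1.
v=7: a=7^-2·(≡1), b=7^0·(≡1) mod 7; (1|7)=+1, (1|7)=+1; (−1)^{-2·0·3}·(+1)^0·(+1)^-2 = +1.
v=19: a=19^2·(≡5), b=19^1·(≡12) mod 19; (5|19)=+1, (12|19)=-1; (−1)^{2·1·9}·(+1)^1·(-1)^2 = +1.
v=13: a=13^1·(≡9), b=13^1·(≡8) mod 13; (9|13)=+1, (8|13)=-1; (−1)^{1·1·6}·(+1)^1·(-1)^1 = -1.
v=5: a=5^2·(≡2), b=5^2·(≡4) mod 5; (2|5)=-1, (4|5)=+1; (−1)^{2·2·2}·(-1)^2·(+1)^2 = +1.
v=23: a=23^3·(≡16), b=23^2·(≡9) mod 23; (16|23)=+1, (9|23)=+1; (−1)^{3·2·11}·(+1)^2·(+1)^3 = +1.
v=3: a=3^9·(≡2), b=3^5·(≡2) mod 3; (2|3)=-1, (2|3)=-1; (−1)^{9·5·1}·(-1)^5·(-1)^9 = -1.
v=∞: 897 > 0 and 252681 > 0  ⇒  (a,b)_∞ = +1.
Ram(897, 252681) = {3, 11, 13, 31}; no ℚ_3-point on the conic.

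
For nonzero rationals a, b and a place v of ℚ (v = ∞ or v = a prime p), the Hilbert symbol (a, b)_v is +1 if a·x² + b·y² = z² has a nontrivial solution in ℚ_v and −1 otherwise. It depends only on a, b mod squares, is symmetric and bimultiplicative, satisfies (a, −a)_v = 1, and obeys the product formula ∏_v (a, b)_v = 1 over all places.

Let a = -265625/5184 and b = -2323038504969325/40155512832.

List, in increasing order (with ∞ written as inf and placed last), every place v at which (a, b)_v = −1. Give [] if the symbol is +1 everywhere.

[2, inf]

(a, b) ≡ (-17, -26) mod (ℚ^×)²; places V = {2, 3, 5, 11, 13, 17, 29, 41, ∞}.
(a,b)_41: α=0, u≡19; β=-2, v≡35 (mod 41); (19|41)=-1, (35|41)=-1; sign (−1)^0·-1^-2·-1^0 = +1.
(a,b)_3: α=-4, u≡1; β=-6, v≡1 (mod 3); (1|3)=+1, (1|3)=+1; sign (−1)^0·+1^-6·+1^-4 = +1.
(a,b)_11: α=0, u≡1; β=2, v≡6 (mod 11); (1|11)=+1, (6|11)=-1; sign (−1)^0·+1^2·-1^0 = +1.
(a,b)_∞: sgn(-17)=−, sgn(-26)=−, so -1.
(a,b)_13: α=0, u≡3; β=1, v≡5 (mod 13); (3|13)=+1, (5|13)=-1; sign (−1)^0·+1^1·-1^0 = +1.
(a,b)_5: α=6, u≡2; β=2, v≡1 (mod 5); (2|5)=-1, (1|5)=+1; sign (−1)^0·-1^2·+1^6 = +1.
(a,b)_29: α=0, u≡2; β=4, v≡18 (mod 29); (2|29)=-1, (18|29)=-1; sign (−1)^0·-1^4·-1^0 = +1.
(a,b)_2: α=-6, β=-15; u≡7, v≡3 (mod 8); ε(u)ε(v)=1·1, αω(v)=-6·1, βω(u)=-15·0; sum ≡ 1  ⇒  -1.
(a,b)_17: α=1, u≡2; β=4, v≡8 (mod 17); (2|17)=+1, (8|17)=+1; sign (−1)^0·+1^4·+1^1 = +1.
(-17, -26 / ℚ) ramifies at {2, ∞}: a division algebra.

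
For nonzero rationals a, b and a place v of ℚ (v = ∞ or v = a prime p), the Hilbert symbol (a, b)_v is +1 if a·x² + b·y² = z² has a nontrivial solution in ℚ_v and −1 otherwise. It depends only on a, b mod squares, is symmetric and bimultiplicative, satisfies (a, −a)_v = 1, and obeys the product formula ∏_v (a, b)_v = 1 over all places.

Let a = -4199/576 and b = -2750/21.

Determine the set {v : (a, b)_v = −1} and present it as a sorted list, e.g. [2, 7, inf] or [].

[19, inf]

Mod squares: a ≡ -4199, b ≡ -2310. Check v ∈ {∞, 2, 3, 5, 7, 11, 13, 17, 19}.
v=2: v_2(a)=-6, v_2(b)=1; units ≡ 1, 5 (mod 8); ε·ε+αω+βω = 0·0+-6·1+1·0 ≡ 0  ⇒  (a,b)_2 = +1.
v=17: a=17^1·(≡13), b=17^0·(≡1) mod 17; (13|17)=+1, (1|17)=+1; (−1)^{1·0·8}·(+1)^0·(+1)^1 = +1.
v=3: a=3^-2·(≡1), b=3^-1·(≡1) mod 3; (1|3)=+1, (1|3)=+1; (−1)^{-2·-1·1}·(+1)^-1·(+1)^-2 = +1.
v=7: a=7^0·(≡4), b=7^-1·(≡5) mod 7; (4|7)=+1, (5|7)=-1; (−1)^{0·-1·3}·(+1)^-1·(-1)^0 = +1.
v=5: a=5^0·(≡1), b=5^3·(≡3) mod 5; (1|5)=+1, (3|5)=-1; (−1)^{0·3·2}·(+1)^3·(-1)^0 = +1.
v=19: a=19^1·(≡17), b=19^0·(≡12) mod 19; (17|19)=+1, (12|19)=-1; (−1)^{1·0·9}·(+1)^0·(-1)^1 = -1.
v=∞: -4199 < 0 and -2310 < 0  ⇒  (a,b)_∞ = -1.
v=11: a=11^0·(≡9), b=11^1·(≡8) mod 11; (9|11)=+1, (8|11)=-1; (−1)^{0·1·5}·(+1)^1·(-1)^0 = +1.
v=13: a=13^1·(≡7), b=13^0·(≡4) mod 13; (7|13)=-1, (4|13)=+1; (−1)^{1·0·6}·(-1)^0·(+1)^1 = +1.
|Ram(-4199, -2310)| = 2, even; anisotropic at {19, ∞}.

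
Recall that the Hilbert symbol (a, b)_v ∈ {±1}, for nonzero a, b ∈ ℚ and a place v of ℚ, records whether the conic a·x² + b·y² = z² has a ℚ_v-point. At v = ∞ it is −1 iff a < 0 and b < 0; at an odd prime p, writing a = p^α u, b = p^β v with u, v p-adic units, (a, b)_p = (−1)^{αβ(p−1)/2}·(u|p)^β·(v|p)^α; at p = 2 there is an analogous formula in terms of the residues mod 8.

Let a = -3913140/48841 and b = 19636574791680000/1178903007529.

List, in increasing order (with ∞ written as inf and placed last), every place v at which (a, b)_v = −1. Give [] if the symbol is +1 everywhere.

[3, 5]

Mod squares: a ≡ -165, b ≡ 33. Check v ∈ {∞, 2, 3, 5, 7, 11, 13, 17}.
v=∞: -165 < 0 and 33 > 0  ⇒  (a,b)_∞ = +1.
v=2: v_2(a)=2, v_2(b)=14; units ≡ 3, 1 (mod 8); ε·ε+αω+βω = 1·0+2·0+14·1 ≡ 0  ⇒  (a,b)_2 = +1.
v=17: a=17^-2·(≡12), b=17^-8·(≡2) mod 17; (12|17)=-1, (2|17)=+1; (−1)^{-2·-8·8}·(-1)^-8·(+1)^-2 = +1.
v=3: a=3^1·(≡2), b=3^5·(≡2) mod 3; (2|3)=-1, (2|3)=-1; (−1)^{1·5·1}·(-1)^5·(-1)^1 = -1.
v=7: a=7^2·(≡5), b=7^2·(≡5) mod 7; (5|7)=-1, (5|7)=-1; (−1)^{2·2·3}·(-1)^2·(-1)^2 = +1.
v=11: a=11^3·(≡8), b=11^5·(≡1) mod 11; (8|11)=-1, (1|11)=+1; (−1)^{3·5·5}·(-1)^5·(+1)^3 = +1.
v=5: a=5^1·(≡2), b=5^4·(≡2) mod 5; (2|5)=-1, (2|5)=-1; (−1)^{1·4·2}·(-1)^4·(-1)^1 = -1.
v=13: a=13^-2·(≡1), b=13^-2·(≡8) mod 13; (1|13)=+1, (8|13)=-1; (−1)^{-2·-2·6}·(+1)^-2·(-1)^-2 = +1.
Ram(-165, 33) = {3, 5}; no ℚ_3-point on the conic.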